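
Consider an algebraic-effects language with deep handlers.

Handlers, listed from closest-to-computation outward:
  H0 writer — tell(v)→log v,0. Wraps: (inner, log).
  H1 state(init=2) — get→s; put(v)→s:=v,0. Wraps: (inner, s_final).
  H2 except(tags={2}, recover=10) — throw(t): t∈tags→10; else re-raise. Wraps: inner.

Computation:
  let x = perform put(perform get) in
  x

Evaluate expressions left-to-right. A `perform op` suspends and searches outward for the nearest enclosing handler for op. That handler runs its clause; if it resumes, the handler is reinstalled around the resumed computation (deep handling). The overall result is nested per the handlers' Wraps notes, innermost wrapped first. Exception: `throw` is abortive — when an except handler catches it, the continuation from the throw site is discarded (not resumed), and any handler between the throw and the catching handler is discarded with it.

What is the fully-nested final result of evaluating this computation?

Answer: ((0, ()), 2)

Step-by-step:
get @ H1 ⇒ 2
put(2) @ H1 ⇒ s:=2
H0 returns (0, ())
H1 returns ((0, ()), 2)
H2 returns ((0, ()), 2)
= ((0, ()), 2)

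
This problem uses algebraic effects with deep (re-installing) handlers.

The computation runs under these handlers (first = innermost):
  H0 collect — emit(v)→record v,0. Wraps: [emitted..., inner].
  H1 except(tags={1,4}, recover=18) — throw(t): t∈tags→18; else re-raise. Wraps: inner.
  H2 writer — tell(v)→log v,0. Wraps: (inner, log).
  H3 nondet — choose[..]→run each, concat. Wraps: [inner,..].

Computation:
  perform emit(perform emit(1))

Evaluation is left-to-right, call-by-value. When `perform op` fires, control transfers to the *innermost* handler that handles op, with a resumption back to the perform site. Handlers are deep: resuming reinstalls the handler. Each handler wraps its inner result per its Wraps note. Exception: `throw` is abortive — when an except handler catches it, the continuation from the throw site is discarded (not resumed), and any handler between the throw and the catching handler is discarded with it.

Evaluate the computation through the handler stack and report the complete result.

Answer: [([1, 0, 0], ())]

Working:
emit(1) @ H0 ⇒ out+=1
emit(0) @ H0 ⇒ out+=0
H0 returns [1, 0, 0]
H1 returns [1, 0, 0]
H2 returns ([1, 0, 0], ())
H3 returns [([1, 0, 0], ())]
= [([1, 0, 0], ())]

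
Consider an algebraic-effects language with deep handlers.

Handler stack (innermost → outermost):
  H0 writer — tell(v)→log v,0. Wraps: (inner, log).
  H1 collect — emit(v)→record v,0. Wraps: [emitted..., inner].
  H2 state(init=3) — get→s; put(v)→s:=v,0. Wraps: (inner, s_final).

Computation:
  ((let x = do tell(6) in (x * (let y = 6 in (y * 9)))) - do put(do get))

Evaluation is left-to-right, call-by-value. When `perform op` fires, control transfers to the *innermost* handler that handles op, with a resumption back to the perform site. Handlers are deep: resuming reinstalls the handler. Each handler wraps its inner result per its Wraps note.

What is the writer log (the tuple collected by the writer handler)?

Step-by-step:
tell(6) @ H0 ⇒ log+=6
get @ H2 ⇒ 3
put(3) @ H2 ⇒ s:=3
H0 returns (0, (6))
H1 returns [(0, (6))]
H2 returns ([(0, (6))], 3)
= ([(0, (6))], 3)

Answer: (6)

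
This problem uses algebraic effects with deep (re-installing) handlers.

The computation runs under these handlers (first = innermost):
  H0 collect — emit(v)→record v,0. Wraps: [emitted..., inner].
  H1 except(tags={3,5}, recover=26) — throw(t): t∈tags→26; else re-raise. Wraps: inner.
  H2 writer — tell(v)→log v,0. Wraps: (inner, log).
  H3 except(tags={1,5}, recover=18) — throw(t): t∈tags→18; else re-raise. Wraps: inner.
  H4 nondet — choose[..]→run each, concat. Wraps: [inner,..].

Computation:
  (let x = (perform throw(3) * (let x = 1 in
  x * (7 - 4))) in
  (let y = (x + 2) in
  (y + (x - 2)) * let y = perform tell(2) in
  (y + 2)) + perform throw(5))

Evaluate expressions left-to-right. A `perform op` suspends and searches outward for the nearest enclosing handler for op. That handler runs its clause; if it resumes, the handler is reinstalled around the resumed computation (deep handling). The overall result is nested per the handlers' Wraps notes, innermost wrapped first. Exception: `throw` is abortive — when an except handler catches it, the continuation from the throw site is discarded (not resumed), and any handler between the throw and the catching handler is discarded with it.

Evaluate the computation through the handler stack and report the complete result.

Answer: [(26, ())]

Evaluation trace:
throw(3) @ H1 caught ⇒ 26
H2 returns (26, ())
H3 returns (26, ())
H4 returns [(26, ())]
= [(26, ())]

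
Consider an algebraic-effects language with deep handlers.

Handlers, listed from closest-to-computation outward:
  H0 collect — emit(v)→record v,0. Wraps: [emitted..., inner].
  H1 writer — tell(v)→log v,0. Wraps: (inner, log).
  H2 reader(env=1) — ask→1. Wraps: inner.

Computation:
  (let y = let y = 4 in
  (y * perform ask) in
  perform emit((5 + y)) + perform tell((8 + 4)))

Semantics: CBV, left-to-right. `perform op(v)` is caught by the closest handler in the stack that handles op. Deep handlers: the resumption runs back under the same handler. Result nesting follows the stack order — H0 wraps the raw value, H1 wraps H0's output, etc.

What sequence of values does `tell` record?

Working:
ask @ H2 ⇒ 1
emit(9) @ H0 ⇒ out+=9
tell(12) @ H1 ⇒ log+=12
H0 returns [9, 0]
H1 returns ([9, 0], (12))
H2 returns ([9, 0], (12))
= ([9, 0], (12))

Answer: (12)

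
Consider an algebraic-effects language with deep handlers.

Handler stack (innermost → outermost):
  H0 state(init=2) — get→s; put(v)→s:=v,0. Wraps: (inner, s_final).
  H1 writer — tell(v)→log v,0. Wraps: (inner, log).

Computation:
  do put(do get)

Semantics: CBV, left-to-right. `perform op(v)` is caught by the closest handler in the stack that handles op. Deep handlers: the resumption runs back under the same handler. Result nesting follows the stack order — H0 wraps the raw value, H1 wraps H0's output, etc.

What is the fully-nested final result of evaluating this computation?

Working:
get @ H0 ⇒ 2
put(2) @ H0 ⇒ s:=2
H0 returns (0, 2)
H1 returns ((0, 2), ())
= ((0, 2), ())

Answer: ((0, 2), ())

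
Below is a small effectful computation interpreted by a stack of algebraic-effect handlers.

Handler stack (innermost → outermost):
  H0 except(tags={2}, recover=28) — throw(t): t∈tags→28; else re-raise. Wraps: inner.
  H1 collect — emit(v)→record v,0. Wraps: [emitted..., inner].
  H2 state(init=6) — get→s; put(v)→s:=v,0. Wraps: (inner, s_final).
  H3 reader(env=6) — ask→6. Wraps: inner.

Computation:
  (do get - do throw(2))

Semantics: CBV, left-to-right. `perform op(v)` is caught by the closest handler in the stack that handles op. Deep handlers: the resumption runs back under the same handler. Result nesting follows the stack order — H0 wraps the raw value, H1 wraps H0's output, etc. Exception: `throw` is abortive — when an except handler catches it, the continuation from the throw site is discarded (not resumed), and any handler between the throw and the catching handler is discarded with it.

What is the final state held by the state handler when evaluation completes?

Answer: 6

Working:
get @ H2 ⇒ 6
throw(2) @ H0 caught ⇒ 28
H1 returns [28]
H2 returns ([28], 6)
H3 returns ([28], 6)
= ([28], 6)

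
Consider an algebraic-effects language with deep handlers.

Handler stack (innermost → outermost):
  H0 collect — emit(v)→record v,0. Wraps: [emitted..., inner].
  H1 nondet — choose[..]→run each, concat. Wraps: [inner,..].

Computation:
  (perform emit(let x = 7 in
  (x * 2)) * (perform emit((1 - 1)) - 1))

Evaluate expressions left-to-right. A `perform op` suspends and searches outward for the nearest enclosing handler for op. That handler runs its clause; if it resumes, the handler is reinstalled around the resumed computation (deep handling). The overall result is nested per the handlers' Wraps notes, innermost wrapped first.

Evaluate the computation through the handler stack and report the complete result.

Step-by-step:
emit(14) @ H0 ⇒ out+=14
emit(0) @ H0 ⇒ out+=0
H0 returns [14, 0, 0]
H1 returns [[14, 0, 0]]
= [[14, 0, 0]]

Answer: [[14, 0, 0]]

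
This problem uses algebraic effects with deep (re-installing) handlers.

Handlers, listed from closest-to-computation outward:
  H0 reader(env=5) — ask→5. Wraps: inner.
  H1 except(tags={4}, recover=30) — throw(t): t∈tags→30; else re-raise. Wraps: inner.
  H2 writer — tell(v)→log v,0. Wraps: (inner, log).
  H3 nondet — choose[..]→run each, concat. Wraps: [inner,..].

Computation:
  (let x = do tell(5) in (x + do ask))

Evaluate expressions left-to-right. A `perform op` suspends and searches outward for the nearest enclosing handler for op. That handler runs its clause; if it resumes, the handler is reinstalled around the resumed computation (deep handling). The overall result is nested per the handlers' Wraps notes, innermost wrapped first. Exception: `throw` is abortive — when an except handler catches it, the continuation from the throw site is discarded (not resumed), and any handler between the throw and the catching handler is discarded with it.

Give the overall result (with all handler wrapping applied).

Answer: [(5, (5))]

Working:
tell(5) @ H2 ⇒ log+=5
ask @ H0 ⇒ 5
H0 returns 5
H1 returns 5
H2 returns (5, (5))
H3 returns [(5, (5))]
= [(5, (5))]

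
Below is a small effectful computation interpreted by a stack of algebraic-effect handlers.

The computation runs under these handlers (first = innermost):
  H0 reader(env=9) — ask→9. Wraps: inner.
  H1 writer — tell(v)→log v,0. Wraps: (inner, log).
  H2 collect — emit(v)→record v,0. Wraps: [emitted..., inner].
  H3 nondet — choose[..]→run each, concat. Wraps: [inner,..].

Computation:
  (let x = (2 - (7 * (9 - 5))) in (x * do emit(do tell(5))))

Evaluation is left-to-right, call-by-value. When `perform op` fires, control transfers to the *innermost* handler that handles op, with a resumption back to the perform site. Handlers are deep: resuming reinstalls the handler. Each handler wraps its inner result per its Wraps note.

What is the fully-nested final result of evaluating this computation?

Working:
tell(5) @ H1 ⇒ log+=5
emit(0) @ H2 ⇒ out+=0
H0 returns 0
H1 returns (0, (5))
H2 returns [0, (0, (5))]
H3 returns [[0, (0, (5))]]
= [[0, (0, (5))]]

Answer: [[0, (0, (5))]]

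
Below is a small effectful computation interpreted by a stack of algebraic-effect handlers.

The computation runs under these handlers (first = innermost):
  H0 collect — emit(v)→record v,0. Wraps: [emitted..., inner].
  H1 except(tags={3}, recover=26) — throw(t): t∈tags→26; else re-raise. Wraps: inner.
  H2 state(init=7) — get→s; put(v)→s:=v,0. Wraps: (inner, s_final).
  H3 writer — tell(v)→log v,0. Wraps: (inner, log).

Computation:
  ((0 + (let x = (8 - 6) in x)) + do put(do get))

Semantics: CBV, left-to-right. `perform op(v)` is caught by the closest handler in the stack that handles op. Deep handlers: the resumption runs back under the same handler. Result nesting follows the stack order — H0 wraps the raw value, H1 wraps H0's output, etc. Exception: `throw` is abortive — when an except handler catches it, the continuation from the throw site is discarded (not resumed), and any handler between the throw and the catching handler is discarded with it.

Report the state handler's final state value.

Step-by-step:
get @ H2 ⇒ 7
put(7) @ H2 ⇒ s:=7
H0 returns [2]
H1 returns [2]
H2 returns ([2], 7)
H3 returns (([2], 7), ())
= (([2], 7), ())

Answer: 7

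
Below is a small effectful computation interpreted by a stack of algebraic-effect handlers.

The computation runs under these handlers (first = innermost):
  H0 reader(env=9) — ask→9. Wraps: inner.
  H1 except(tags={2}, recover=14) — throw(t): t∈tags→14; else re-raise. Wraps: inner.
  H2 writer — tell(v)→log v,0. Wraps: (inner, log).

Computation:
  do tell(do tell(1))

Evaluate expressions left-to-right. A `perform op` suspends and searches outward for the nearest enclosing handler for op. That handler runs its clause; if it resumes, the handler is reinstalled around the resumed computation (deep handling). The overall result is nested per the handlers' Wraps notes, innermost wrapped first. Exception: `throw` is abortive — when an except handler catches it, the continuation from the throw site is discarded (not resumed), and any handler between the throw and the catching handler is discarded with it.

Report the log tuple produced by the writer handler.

Step-by-step:
tell(1) @ H2 ⇒ log+=1
tell(0) @ H2 ⇒ log+=0
H0 returns 0
H1 returns 0
H2 returns (0, (1, 0))
= (0, (1, 0))

Answer: (1, 0)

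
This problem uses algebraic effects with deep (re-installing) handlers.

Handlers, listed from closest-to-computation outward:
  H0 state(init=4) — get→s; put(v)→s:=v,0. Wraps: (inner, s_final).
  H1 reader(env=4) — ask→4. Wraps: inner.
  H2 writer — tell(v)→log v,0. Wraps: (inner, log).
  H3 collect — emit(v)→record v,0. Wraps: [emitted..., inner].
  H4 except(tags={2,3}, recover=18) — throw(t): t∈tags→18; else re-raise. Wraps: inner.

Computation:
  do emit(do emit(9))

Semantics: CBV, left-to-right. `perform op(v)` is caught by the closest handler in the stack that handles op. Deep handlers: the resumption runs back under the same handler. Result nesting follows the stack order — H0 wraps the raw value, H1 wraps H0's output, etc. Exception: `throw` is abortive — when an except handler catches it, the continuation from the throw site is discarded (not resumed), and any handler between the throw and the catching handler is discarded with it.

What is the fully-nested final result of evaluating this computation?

Evaluation trace:
emit(9) @ H3 ⇒ out+=9
emit(0) @ H3 ⇒ out+=0
H0 returns (0, 4)
H1 returns (0, 4)
H2 returns ((0, 4), ())
H3 returns [9, 0, ((0, 4), ())]
H4 returns [9, 0, ((0, 4), ())]
= [9, 0, ((0, 4), ())]

Answer: [9, 0, ((0, 4), ())]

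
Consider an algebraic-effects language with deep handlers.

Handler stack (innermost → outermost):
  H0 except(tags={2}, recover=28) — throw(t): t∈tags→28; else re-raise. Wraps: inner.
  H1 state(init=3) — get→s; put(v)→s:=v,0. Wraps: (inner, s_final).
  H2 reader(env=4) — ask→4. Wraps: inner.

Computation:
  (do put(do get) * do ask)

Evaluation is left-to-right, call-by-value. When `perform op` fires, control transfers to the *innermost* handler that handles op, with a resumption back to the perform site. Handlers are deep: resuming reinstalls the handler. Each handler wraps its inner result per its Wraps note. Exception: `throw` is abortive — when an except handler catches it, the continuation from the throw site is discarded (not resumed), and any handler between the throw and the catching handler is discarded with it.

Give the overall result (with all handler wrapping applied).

Evaluation trace:
get @ H1 ⇒ 3
put(3) @ H1 ⇒ s:=3
ask @ H2 ⇒ 4
H0 returns 0
H1 returns (0, 3)
H2 returns (0, 3)
= (0, 3)

Answer: (0, 3)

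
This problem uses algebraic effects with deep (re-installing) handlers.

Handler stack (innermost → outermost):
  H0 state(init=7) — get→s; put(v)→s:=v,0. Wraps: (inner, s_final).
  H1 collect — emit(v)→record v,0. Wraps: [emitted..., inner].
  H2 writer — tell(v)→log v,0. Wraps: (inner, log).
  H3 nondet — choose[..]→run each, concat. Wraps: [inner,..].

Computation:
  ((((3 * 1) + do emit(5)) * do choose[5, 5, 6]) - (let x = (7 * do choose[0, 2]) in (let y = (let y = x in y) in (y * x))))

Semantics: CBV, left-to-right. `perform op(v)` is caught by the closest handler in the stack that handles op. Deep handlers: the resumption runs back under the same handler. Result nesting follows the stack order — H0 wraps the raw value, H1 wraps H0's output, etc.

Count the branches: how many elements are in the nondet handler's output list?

Answer: 6

Evaluation trace:
emit(5) @ H1 ⇒ out+=5
choose[5, 5, 6] @ H3
  branch[0] choose=5:
    choose[0, 2] @ H3
      branch[0] choose=0:
        H0 returns (15, 7)
        H1 returns [5, (15, 7)]
        H2 returns ([5, (15, 7)], ())
        H3 returns [([5, (15, 7)], ())]
      branch[1] choose=2:
        H0 returns (-181, 7)
        H1 returns [5, (-181, 7)]
        H2 returns ([5, (-181, 7)], ())
        H3 returns [([5, (-181, 7)], ())]
  branch[1] choose=5:
    choose[0, 2] @ H3
      branch[0] choose=0:
        H0 returns (15, 7)
        H1 returns [5, (15, 7)]
        H2 returns ([5, (15, 7)], ())
        H3 returns [([5, (15, 7)], ())]
      branch[1] choose=2:
        H0 returns (-181, 7)
        H1 returns [5, (-181, 7)]
        H2 returns ([5, (-181, 7)], ())
        H3 returns [([5, (-181, 7)], ())]
  branch[2] choose=6:
    choose[0, 2] @ H3
      branch[0] choose=0:
        H0 returns (18, 7)
        H1 returns [5, (18, 7)]
        H2 returns ([5, (18, 7)], ())
        H3 returns [([5, (18, 7)], ())]
      branch[1] choose=2:
        H0 returns (-178, 7)
        H1 returns [5, (-178, 7)]
        H2 returns ([5, (-178, 7)], ())
        H3 returns [([5, (-178, 7)], ())]
= [([5, (15, 7)], ()), ([5, (-181, 7)], ()), ([5, (15, 7)], ()), ([5, (-181, 7)], ()), ([5, (18, 7)], ()), ([5, (-178, 7)], ())]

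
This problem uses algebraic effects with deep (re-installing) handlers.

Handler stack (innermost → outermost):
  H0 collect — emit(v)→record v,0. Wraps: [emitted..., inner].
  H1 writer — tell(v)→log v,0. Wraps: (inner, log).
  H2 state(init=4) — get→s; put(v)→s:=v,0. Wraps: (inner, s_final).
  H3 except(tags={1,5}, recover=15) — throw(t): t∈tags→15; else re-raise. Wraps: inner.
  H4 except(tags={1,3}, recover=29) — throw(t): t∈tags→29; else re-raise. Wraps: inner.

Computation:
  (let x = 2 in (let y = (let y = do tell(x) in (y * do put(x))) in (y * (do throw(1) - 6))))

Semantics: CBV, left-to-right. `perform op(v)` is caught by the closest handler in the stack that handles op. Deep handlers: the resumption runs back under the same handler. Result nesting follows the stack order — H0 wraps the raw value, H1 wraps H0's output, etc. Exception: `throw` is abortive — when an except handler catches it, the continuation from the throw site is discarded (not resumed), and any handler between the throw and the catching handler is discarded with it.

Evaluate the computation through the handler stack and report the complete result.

Answer: 15

Working:
tell(2) @ H1 ⇒ log+=2
put(2) @ H2 ⇒ s:=2
throw(1) @ H3 caught ⇒ 15
H4 returns 15
= 15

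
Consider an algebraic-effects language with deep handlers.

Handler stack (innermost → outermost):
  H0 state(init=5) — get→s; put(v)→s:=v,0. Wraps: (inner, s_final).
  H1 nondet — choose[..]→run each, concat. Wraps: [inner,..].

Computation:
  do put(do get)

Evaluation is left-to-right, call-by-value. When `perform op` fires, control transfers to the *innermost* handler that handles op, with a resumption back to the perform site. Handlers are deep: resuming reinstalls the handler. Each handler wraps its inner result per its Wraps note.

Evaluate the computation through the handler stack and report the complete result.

Evaluation trace:
get @ H0 ⇒ 5
put(5) @ H0 ⇒ s:=5
H0 returns (0, 5)
H1 returns [(0, 5)]
= [(0, 5)]

Answer: [(0, 5)]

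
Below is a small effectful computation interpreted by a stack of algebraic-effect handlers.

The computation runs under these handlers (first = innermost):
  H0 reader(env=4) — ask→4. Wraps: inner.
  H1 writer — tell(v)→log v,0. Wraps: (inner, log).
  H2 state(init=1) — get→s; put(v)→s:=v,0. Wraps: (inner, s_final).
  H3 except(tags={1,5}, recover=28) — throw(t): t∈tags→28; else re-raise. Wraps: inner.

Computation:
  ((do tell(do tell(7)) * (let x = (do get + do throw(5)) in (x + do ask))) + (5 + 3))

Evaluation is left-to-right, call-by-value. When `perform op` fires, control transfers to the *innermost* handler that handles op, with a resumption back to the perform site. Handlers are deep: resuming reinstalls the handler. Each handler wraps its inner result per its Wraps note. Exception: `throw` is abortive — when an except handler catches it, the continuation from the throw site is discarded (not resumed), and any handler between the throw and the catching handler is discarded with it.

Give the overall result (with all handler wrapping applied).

Step-by-step:
tell(7) @ H1 ⇒ log+=7
tell(0) @ H1 ⇒ log+=0
get @ H2 ⇒ 1
throw(5) @ H3 caught ⇒ 28
= 28

Answer: 28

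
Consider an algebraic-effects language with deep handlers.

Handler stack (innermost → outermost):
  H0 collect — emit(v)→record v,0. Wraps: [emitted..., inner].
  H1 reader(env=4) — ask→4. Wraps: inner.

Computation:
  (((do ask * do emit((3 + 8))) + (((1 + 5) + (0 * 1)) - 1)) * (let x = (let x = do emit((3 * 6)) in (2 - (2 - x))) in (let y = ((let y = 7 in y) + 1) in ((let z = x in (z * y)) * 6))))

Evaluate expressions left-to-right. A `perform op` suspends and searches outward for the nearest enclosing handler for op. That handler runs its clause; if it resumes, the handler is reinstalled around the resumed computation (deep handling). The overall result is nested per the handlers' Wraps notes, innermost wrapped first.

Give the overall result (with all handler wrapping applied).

Answer: [11, 18, 0]

Step-by-step:
ask @ H1 ⇒ 4
emit(11) @ H0 ⇒ out+=11
emit(18) @ H0 ⇒ out+=18
H0 returns [11, 18, 0]
H1 returns [11, 18, 0]
= [11, 18, 0]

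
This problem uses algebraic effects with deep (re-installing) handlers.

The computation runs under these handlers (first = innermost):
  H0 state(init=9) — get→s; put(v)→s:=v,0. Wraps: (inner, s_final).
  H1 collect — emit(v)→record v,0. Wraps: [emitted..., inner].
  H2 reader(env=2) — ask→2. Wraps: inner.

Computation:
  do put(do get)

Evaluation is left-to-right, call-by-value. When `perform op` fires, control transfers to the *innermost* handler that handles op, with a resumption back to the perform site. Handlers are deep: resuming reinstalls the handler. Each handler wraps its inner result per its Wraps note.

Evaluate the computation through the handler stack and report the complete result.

Working:
get @ H0 ⇒ 9
put(9) @ H0 ⇒ s:=9
H0 returns (0, 9)
H1 returns [(0, 9)]
H2 returns [(0, 9)]
= [(0, 9)]

Answer: [(0, 9)]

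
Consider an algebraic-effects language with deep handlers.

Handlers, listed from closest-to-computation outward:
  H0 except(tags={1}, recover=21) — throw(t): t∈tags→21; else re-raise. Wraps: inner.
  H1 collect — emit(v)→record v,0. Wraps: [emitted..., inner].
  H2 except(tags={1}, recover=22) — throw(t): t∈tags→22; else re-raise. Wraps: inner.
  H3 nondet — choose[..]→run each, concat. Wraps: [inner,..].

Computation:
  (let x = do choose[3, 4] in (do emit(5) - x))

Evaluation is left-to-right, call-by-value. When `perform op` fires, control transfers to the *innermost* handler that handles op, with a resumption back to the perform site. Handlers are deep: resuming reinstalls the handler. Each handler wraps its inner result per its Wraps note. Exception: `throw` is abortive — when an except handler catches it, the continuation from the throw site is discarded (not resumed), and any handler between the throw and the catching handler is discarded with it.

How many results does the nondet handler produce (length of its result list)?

Answer: 2

Step-by-step:
choose[3, 4] @ H3
  branch[0] choose=3:
    emit(5) @ H1 ⇒ out+=5
    H0 returns -3
    H1 returns [5, -3]
    H2 returns [5, -3]
    H3 returns [[5, -3]]
  branch[1] choose=4:
    emit(5) @ H1 ⇒ out+=5
    H0 returns -4
    H1 returns [5, -4]
    H2 returns [5, -4]
    H3 returns [[5, -4]]
= [[5, -3], [5, -4]]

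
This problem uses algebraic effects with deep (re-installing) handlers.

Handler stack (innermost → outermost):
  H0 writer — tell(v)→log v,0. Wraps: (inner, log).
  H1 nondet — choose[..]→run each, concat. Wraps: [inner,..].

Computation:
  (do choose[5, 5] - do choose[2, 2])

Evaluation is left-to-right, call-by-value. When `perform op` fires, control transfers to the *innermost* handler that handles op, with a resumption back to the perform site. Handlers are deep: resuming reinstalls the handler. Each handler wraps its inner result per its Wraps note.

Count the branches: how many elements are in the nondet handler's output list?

Working:
choose[5, 5] @ H1
  branch[0] choose=5:
    choose[2, 2] @ H1
      branch[0] choose=2:
        H0 returns (3, ())
        H1 returns [(3, ())]
      branch[1] choose=2:
        H0 returns (3, ())
        H1 returns [(3, ())]
  branch[1] choose=5:
    choose[2, 2] @ H1
      branch[0] choose=2:
        H0 returns (3, ())
        H1 returns [(3, ())]
      branch[1] choose=2:
        H0 returns (3, ())
        H1 returns [(3, ())]
= [(3, ()), (3, ()), (3, ()), (3, ())]

Answer: 4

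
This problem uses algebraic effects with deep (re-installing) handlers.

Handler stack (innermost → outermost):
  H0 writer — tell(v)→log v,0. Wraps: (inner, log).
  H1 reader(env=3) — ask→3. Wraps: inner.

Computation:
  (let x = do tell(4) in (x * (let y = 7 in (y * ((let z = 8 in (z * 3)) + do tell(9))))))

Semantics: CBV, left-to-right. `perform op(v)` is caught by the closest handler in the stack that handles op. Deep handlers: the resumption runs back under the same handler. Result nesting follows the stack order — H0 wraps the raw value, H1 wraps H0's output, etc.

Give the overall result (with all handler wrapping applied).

Working:
tell(4) @ H0 ⇒ log+=4
tell(9) @ H0 ⇒ log+=9
H0 returns (0, (4, 9))
H1 returns (0, (4, 9))
= (0, (4, 9))

Answer: (0, (4, 9))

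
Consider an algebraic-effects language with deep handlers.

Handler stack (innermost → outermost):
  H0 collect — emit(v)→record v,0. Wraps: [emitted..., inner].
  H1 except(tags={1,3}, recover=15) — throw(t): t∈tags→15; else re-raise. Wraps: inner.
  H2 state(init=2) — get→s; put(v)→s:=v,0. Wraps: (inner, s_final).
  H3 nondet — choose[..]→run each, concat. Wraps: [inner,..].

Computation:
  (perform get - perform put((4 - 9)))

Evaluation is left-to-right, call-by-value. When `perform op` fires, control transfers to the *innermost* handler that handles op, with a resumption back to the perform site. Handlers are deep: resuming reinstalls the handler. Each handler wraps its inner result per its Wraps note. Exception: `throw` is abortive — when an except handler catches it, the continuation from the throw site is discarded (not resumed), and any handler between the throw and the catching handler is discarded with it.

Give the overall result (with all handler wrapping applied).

Answer: [([2], -5)]

Step-by-step:
get @ H2 ⇒ 2
put(-5) @ H2 ⇒ s:=-5
H0 returns [2]
H1 returns [2]
H2 returns ([2], -5)
H3 returns [([2], -5)]
= [([2], -5)]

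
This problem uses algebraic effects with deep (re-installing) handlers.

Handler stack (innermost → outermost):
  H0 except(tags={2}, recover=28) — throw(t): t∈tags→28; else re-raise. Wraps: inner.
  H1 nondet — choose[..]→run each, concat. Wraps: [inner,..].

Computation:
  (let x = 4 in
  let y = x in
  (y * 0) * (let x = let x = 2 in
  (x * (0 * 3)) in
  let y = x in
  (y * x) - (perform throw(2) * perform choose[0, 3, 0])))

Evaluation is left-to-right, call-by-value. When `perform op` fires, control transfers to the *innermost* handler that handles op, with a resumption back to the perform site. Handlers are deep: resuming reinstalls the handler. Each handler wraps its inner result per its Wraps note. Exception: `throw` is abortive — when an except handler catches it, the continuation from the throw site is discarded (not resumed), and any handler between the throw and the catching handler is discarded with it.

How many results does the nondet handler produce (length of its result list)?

Step-by-step:
throw(2) @ H0 caught ⇒ 28
H1 returns [28]
= [28]

Answer: 1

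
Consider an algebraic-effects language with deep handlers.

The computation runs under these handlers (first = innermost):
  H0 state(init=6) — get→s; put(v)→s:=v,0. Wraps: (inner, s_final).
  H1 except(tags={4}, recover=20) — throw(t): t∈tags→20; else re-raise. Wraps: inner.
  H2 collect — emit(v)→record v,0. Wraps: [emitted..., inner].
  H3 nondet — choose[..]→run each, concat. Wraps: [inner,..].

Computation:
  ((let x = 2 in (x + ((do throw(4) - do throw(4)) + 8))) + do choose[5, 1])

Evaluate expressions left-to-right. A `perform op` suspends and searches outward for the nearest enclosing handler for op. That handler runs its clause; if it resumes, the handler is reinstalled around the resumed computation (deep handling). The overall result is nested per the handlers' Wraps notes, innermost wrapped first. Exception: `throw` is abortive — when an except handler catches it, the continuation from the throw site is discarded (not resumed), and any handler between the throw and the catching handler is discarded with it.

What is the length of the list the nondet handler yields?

Answer: 1

Evaluation trace:
throw(4) @ H1 caught ⇒ 20
H2 returns [20]
H3 returns [[20]]
= [[20]]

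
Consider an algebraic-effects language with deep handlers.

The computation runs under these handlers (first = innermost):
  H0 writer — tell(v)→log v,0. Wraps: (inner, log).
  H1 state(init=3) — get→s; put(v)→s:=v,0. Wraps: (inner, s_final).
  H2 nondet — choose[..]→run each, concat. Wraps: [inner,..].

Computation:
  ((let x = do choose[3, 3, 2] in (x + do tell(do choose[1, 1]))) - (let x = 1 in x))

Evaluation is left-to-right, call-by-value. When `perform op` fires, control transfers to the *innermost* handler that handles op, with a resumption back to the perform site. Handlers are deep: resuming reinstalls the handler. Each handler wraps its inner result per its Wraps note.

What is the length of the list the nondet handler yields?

Evaluation trace:
choose[3, 3, 2] @ H2
  branch[0] choose=3:
    choose[1, 1] @ H2
      branch[0] choose=1:
        tell(1) @ H0 ⇒ log+=1
        H0 returns (2, (1))
        H1 returns ((2, (1)), 3)
        H2 returns [((2, (1)), 3)]
      branch[1] choose=1:
        tell(1) @ H0 ⇒ log+=1
        H0 returns (2, (1))
        H1 returns ((2, (1)), 3)
        H2 returns [((2, (1)), 3)]
  branch[1] choose=3:
    choose[1, 1] @ H2
      branch[0] choose=1:
        tell(1) @ H0 ⇒ log+=1
        H0 returns (2, (1))
        H1 returns ((2, (1)), 3)
        H2 returns [((2, (1)), 3)]
      branch[1] choose=1:
        tell(1) @ H0 ⇒ log+=1
        H0 returns (2, (1))
        H1 returns ((2, (1)), 3)
        H2 returns [((2, (1)), 3)]
  branch[2] choose=2:
    choose[1, 1] @ H2
      branch[0] choose=1:
        tell(1) @ H0 ⇒ log+=1
        H0 returns (1, (1))
        H1 returns ((1, (1)), 3)
        H2 returns [((1, (1)), 3)]
      branch[1] choose=1:
        tell(1) @ H0 ⇒ log+=1
        H0 returns (1, (1))
        H1 returns ((1, (1)), 3)
        H2 returns [((1, (1)), 3)]
= [((2, (1)), 3), ((2, (1)), 3), ((2, (1)), 3), ((2, (1)), 3), ((1, (1)), 3), ((1, (1)), 3)]

Answer: 6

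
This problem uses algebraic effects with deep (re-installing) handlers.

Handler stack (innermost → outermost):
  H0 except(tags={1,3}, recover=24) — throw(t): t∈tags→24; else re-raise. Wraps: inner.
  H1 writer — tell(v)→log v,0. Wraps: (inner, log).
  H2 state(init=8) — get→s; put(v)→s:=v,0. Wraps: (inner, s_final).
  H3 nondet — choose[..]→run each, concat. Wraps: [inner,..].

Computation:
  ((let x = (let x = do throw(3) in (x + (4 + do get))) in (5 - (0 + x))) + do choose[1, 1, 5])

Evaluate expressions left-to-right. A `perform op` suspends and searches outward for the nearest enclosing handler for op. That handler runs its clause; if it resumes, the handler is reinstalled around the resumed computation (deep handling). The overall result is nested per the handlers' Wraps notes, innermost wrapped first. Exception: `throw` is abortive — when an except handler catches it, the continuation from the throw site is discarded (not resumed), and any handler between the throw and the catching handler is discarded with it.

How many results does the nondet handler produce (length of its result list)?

Step-by-step:
throw(3) @ H0 caught ⇒ 24
H1 returns (24, ())
H2 returns ((24, ()), 8)
H3 returns [((24, ()), 8)]
= [((24, ()), 8)]

Answer: 1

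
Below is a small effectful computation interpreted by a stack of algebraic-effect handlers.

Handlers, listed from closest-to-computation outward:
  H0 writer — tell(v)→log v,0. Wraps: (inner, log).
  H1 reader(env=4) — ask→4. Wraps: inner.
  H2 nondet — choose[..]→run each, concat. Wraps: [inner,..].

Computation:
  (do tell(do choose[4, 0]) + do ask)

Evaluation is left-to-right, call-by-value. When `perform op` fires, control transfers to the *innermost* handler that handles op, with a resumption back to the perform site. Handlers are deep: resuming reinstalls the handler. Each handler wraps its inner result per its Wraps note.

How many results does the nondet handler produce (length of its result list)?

Step-by-step:
choose[4, 0] @ H2
  branch[0] choose=4:
    tell(4) @ H0 ⇒ log+=4
    ask @ H1 ⇒ 4
    H0 returns (4, (4))
    H1 returns (4, (4))
    H2 returns [(4, (4))]
  branch[1] choose=0:
    tell(0) @ H0 ⇒ log+=0
    ask @ H1 ⇒ 4
    H0 returns (4, (0))
    H1 returns (4, (0))
    H2 returns [(4, (0))]
= [(4, (4)), (4, (0))]

Answer: 2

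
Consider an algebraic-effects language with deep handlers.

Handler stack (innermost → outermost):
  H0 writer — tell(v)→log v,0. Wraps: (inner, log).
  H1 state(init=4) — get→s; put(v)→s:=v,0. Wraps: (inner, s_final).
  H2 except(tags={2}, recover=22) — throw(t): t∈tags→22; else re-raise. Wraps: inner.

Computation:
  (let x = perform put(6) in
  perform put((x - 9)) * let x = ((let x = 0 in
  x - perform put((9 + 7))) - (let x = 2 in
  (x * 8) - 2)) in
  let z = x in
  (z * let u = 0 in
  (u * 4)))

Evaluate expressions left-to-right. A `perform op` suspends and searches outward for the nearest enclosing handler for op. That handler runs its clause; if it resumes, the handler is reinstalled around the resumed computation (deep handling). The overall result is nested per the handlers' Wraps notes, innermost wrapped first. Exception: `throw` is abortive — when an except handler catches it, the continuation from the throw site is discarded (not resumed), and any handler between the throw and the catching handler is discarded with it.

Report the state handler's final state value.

Step-by-step:
put(6) @ H1 ⇒ s:=6
put(-9) @ H1 ⇒ s:=-9
put(16) @ H1 ⇒ s:=16
H0 returns (0, ())
H1 returns ((0, ()), 16)
H2 returns ((0, ()), 16)
= ((0, ()), 16)

Answer: 16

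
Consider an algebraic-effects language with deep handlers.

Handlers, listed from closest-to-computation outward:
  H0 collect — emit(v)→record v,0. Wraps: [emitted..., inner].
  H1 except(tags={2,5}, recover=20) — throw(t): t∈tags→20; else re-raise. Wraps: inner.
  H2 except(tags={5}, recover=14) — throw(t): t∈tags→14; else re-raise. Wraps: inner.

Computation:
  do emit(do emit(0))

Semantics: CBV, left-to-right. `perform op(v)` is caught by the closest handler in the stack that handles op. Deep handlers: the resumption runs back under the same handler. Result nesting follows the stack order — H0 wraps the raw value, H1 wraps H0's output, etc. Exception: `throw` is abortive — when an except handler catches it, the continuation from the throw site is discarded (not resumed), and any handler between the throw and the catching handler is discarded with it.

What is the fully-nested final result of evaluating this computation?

Working:
emit(0) @ H0 ⇒ out+=0
emit(0) @ H0 ⇒ out+=0
H0 returns [0, 0, 0]
H1 returns [0, 0, 0]
H2 returns [0, 0, 0]
= [0, 0, 0]

Answer: [0, 0, 0]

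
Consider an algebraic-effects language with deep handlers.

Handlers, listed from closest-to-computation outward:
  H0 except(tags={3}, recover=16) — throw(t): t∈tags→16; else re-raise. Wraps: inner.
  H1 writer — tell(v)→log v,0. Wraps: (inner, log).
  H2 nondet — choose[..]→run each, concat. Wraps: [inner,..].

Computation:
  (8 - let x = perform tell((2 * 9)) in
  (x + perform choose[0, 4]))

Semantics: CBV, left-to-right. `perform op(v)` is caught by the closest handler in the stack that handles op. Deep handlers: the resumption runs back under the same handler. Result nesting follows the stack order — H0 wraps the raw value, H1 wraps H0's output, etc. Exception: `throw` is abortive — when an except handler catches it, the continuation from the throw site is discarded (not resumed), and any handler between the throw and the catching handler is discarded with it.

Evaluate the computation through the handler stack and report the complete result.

Evaluation trace:
tell(18) @ H1 ⇒ log+=18
choose[0, 4] @ H2
  branch[0] choose=0:
    H0 returns 8
    H1 returns (8, (18))
    H2 returns [(8, (18))]
  branch[1] choose=4:
    H0 returns 4
    H1 returns (4, (18))
    H2 returns [(4, (18))]
= [(8, (18)), (4, (18))]

Answer: [(8, (18)), (4, (18))]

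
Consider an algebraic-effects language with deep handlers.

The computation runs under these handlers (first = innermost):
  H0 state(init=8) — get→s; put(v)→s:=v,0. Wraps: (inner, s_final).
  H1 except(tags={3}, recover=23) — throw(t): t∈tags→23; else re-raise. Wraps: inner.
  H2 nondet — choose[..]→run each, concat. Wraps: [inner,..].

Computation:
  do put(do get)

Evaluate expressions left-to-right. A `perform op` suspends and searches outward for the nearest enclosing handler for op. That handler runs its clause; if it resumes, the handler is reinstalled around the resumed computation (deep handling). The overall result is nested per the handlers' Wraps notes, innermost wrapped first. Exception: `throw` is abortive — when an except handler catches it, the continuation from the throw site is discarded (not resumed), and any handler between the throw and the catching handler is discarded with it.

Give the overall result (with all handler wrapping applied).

Working:
get @ H0 ⇒ 8
put(8) @ H0 ⇒ s:=8
H0 returns (0, 8)
H1 returns (0, 8)
H2 returns [(0, 8)]
= [(0, 8)]

Answer: [(0, 8)]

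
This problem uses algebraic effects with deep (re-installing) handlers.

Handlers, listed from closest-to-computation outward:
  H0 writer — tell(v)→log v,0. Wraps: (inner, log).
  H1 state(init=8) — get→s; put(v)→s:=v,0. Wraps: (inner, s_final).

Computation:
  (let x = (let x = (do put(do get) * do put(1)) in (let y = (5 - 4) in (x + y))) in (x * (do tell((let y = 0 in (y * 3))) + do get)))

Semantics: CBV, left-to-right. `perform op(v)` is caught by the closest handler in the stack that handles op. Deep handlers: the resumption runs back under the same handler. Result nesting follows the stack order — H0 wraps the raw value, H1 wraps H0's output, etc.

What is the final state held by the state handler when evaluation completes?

Answer: 1

Evaluation trace:
get @ H1 ⇒ 8
put(8) @ H1 ⇒ s:=8
put(1) @ H1 ⇒ s:=1
tell(0) @ H0 ⇒ log+=0
get @ H1 ⇒ 1
H0 returns (1, (0))
H1 returns ((1, (0)), 1)
= ((1, (0)), 1)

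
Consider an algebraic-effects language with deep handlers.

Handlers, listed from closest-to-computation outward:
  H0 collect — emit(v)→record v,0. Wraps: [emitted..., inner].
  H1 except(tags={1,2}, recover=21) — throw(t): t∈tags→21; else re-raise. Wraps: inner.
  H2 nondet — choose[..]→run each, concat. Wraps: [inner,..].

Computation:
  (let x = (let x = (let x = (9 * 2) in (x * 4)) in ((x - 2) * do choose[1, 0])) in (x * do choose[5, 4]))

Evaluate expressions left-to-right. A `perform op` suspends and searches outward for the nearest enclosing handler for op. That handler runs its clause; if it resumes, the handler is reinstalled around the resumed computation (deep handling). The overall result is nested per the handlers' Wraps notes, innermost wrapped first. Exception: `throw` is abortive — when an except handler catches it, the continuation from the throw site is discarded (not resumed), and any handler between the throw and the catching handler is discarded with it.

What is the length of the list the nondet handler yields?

Answer: 4

Evaluation trace:
choose[1, 0] @ H2
  branch[0] choose=1:
    choose[5, 4] @ H2
      branch[0] choose=5:
        H0 returns [350]
        H1 returns [350]
        H2 returns [[350]]
      branch[1] choose=4:
        H0 returns [280]
        H1 returns [280]
        H2 returns [[280]]
  branch[1] choose=0:
    choose[5, 4] @ H2
      branch[0] choose=5:
        H0 returns [0]
        H1 returns [0]
        H2 returns [[0]]
      branch[1] choose=4:
        H0 returns [0]
        H1 returns [0]
        H2 returns [[0]]
= [[350], [280], [0], [0]]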